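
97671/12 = 32557/4  =  8139.25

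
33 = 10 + 23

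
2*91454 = 182908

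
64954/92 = 706 + 1/46=706.02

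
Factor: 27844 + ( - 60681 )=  - 32837  =  - 7^1*4691^1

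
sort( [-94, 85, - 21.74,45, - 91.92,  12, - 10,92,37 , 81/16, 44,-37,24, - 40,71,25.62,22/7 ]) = [  -  94, - 91.92, - 40, -37, -21.74, - 10, 22/7 , 81/16,  12,  24, 25.62,37 , 44,45,71,85, 92] 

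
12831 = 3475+9356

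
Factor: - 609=-3^1 * 7^1*29^1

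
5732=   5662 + 70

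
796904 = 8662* 92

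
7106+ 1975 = 9081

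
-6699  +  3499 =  - 3200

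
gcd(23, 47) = 1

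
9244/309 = 29 + 283/309 = 29.92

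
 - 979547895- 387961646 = -1367509541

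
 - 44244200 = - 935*47320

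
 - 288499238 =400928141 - 689427379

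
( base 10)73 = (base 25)2N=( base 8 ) 111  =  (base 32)29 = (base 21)3A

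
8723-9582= - 859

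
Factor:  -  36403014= -2^1*3^1*6067169^1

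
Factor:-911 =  - 911^1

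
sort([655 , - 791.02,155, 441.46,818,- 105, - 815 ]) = [ - 815, - 791.02,  -  105,155, 441.46,655,818]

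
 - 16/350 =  - 1 + 167/175=- 0.05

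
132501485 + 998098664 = 1130600149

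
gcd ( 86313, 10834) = 1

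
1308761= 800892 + 507869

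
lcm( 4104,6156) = 12312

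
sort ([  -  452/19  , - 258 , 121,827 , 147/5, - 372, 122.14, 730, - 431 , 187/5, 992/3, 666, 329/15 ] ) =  [ - 431, - 372, - 258,-452/19, 329/15, 147/5,187/5, 121, 122.14,992/3,  666,  730, 827 ]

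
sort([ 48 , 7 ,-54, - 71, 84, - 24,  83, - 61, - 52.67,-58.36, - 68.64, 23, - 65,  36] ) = [ - 71,-68.64 , - 65 ,-61,-58.36, - 54, - 52.67, - 24, 7 , 23,36, 48,83,84] 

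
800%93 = 56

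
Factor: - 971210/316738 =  - 16745/5461  =  -  5^1*17^1*43^ (-1)*127^( - 1 ) * 197^1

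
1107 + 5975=7082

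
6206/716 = 8 + 239/358 = 8.67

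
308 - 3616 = - 3308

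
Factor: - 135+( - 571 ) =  - 2^1*353^1 = - 706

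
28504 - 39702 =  - 11198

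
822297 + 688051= 1510348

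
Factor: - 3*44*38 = -2^3 * 3^1*11^1 * 19^1 = - 5016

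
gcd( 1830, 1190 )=10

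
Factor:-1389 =-3^1*463^1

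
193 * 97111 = 18742423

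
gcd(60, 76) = 4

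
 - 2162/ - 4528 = 1081/2264 = 0.48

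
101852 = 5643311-5541459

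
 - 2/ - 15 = 2/15 =0.13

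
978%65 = 3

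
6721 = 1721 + 5000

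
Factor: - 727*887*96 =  - 2^5*3^1*727^1*887^1 = - 61905504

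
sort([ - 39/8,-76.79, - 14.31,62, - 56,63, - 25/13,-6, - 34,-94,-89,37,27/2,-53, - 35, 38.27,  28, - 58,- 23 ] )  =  [-94, - 89, - 76.79,-58,-56,-53, - 35, - 34, - 23,  -  14.31, - 6, - 39/8,-25/13, 27/2, 28, 37, 38.27, 62,63 ]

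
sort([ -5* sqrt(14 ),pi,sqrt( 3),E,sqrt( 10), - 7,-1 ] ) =[ - 5*sqrt( 14 ),-7, - 1,sqrt(3 ) , E,pi, sqrt( 10)]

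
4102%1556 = 990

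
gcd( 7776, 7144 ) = 8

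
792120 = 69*11480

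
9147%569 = 43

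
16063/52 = 308  +  47/52 = 308.90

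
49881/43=1160 + 1/43=1160.02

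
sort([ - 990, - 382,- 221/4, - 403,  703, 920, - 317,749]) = [  -  990 , - 403,-382, -317, -221/4, 703,749, 920] 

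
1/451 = 1/451=0.00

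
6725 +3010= 9735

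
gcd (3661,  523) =523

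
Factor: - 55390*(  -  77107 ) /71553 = 2^1 * 3^ ( - 1 ) * 5^1*  17^( -1)* 23^(-1)*29^1 * 61^( - 1 )*83^1 * 191^1*929^1=4270956730/71553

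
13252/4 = 3313 = 3313.00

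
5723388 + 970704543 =976427931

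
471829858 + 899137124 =1370966982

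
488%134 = 86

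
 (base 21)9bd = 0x1075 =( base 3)12210001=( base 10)4213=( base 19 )bce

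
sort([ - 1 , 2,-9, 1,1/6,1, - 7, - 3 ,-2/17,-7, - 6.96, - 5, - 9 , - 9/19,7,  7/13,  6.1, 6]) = [-9, - 9,-7,-7,  -  6.96,-5,  -  3,-1,-9/19,-2/17,1/6,7/13 , 1,1,  2,6, 6.1,7 ] 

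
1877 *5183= 9728491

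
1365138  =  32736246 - 31371108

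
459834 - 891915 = -432081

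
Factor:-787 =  - 787^1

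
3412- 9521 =-6109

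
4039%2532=1507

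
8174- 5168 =3006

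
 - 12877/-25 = 515 + 2/25 = 515.08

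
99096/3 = 33032 = 33032.00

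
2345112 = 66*35532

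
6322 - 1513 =4809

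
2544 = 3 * 848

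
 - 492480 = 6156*( - 80 )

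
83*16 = 1328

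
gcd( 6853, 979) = 979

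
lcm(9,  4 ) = 36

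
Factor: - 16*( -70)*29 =2^5*5^1*7^1*29^1=32480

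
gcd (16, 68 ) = 4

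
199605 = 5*39921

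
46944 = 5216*9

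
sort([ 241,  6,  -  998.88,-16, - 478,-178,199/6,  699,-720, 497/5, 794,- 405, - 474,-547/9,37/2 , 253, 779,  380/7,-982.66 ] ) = [-998.88,-982.66, - 720,-478,-474,-405, - 178,-547/9,-16,6, 37/2, 199/6,380/7,497/5, 241, 253,699, 779, 794 ] 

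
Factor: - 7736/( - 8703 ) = 2^3*3^ ( - 2) = 8/9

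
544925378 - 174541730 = 370383648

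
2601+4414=7015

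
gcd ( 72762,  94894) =2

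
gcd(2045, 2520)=5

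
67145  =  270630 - 203485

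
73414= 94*781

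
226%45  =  1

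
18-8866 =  -8848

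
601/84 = 601/84=7.15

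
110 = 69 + 41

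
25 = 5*5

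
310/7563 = 310/7563  =  0.04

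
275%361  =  275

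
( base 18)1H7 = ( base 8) 1175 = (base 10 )637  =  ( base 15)2c7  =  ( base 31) kh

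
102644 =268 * 383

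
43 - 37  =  6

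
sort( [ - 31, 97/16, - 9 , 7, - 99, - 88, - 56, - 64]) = [ - 99, - 88, - 64,-56, - 31, - 9, 97/16,7]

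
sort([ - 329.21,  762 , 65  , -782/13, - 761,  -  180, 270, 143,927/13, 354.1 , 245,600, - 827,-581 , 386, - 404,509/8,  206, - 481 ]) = [ - 827,-761, - 581, - 481, - 404, -329.21 , - 180, - 782/13, 509/8,65,927/13,  143,206, 245, 270, 354.1 , 386,600,762]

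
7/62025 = 7/62025 = 0.00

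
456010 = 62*7355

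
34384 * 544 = 18704896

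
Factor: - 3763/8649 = - 3^(- 2)*31^( - 2 )*53^1*71^1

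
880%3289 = 880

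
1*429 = 429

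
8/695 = 8/695 = 0.01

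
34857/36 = 3873/4= 968.25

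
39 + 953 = 992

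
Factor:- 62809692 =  - 2^2*3^1*11^1*475831^1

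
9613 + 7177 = 16790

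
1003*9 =9027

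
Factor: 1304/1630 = 2^2 *5^( - 1) = 4/5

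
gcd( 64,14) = 2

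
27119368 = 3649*7432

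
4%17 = 4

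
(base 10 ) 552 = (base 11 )462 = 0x228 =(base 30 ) ic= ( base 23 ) 110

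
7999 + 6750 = 14749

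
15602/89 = 175 + 27/89 = 175.30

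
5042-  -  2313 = 7355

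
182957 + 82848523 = 83031480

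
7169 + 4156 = 11325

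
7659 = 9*851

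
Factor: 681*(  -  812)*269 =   -  2^2*3^1 *7^1*29^1*227^1 *269^1 = -  148749468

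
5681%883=383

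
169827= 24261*7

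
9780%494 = 394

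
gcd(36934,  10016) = 626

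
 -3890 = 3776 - 7666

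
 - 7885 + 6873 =  -  1012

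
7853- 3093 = 4760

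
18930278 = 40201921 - 21271643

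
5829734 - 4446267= 1383467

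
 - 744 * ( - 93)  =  69192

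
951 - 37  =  914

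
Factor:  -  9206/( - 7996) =4603/3998 = 2^ ( - 1) * 1999^(-1) * 4603^1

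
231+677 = 908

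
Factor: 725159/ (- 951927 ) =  - 3^( - 1)*83^ (  -  1)*3823^( - 1)* 725159^1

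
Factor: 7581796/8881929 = 2^2*3^ (-2)*7^( - 1)*17^1*111497^1*140983^( - 1)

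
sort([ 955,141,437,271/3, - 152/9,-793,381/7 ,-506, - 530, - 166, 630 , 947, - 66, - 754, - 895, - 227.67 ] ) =[ - 895, - 793, - 754, - 530 ,-506 , - 227.67,-166, - 66, -152/9, 381/7, 271/3,141, 437,630 , 947, 955 ] 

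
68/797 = 68/797 = 0.09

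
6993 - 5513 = 1480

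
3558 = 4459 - 901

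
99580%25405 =23365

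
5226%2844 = 2382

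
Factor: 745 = 5^1*149^1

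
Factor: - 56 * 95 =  - 2^3*5^1*7^1*19^1 = -5320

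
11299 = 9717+1582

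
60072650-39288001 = 20784649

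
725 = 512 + 213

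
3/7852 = 3/7852 = 0.00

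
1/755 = 1/755 = 0.00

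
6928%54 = 16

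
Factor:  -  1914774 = - 2^1 *3^1*319129^1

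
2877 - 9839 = -6962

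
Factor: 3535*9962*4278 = 2^2*3^1*5^1  *7^1*17^1 * 23^1 * 31^1 * 101^1*293^1 = 150652636260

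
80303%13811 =11248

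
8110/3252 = 2 + 803/1626 = 2.49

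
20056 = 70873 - 50817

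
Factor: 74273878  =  2^1*7^1*41^1*83^1*1559^1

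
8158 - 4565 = 3593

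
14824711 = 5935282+8889429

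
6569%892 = 325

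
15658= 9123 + 6535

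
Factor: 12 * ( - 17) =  - 2^2*3^1*17^1 = -204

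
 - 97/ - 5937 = 97/5937 = 0.02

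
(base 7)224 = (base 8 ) 164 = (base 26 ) 4C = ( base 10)116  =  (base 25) 4G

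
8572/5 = 8572/5 = 1714.40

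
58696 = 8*7337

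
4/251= 4/251 = 0.02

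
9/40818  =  3/13606 = 0.00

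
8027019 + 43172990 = 51200009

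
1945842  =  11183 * 174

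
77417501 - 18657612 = 58759889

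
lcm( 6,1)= 6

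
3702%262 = 34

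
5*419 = 2095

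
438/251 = 1 + 187/251 = 1.75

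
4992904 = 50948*98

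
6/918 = 1/153 = 0.01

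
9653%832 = 501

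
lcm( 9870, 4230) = 29610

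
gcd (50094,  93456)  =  198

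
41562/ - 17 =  - 2445+3/17= - 2444.82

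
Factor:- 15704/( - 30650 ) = 7852/15325 = 2^2*5^(-2)*13^1*151^1*613^( - 1 )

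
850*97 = 82450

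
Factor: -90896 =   -  2^4*13^1*19^1*23^1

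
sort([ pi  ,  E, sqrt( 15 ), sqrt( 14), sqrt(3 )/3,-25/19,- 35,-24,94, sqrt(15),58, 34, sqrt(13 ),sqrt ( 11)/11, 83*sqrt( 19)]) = [- 35, - 24,-25/19, sqrt(11 ) /11,  sqrt(3 ) /3, E, pi, sqrt ( 13 ),sqrt(14 ), sqrt(15 ) , sqrt(15), 34,58,94, 83*sqrt( 19 )] 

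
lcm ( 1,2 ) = 2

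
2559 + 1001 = 3560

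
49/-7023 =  -49/7023 = -  0.01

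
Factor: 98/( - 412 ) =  - 49/206 = -2^( - 1) * 7^2 * 103^ ( - 1)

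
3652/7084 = 83/161 = 0.52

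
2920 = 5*584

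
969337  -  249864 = 719473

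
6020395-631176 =5389219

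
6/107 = 6/107 =0.06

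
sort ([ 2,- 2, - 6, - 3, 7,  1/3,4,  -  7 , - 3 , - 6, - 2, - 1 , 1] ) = [-7 , - 6, - 6,-3, - 3, - 2, - 2 , - 1 , 1/3,  1, 2,4,7 ] 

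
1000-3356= - 2356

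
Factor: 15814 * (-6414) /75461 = - 101430996/75461 = - 2^2 * 3^1* 59^(-1)*1069^1 * 1279^ (-1 )*7907^1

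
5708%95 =8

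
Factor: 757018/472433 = 2^1*13^( - 1)*36341^(- 1 )*378509^1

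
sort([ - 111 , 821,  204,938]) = [ - 111,204,821,938 ]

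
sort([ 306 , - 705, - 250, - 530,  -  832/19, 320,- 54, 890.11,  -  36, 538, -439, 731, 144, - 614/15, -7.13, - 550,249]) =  [ - 705, - 550, -530 ,-439,- 250, - 54, - 832/19,  -  614/15, - 36, -7.13, 144, 249, 306, 320, 538,  731,890.11]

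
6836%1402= 1228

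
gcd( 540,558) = 18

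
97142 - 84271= 12871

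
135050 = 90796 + 44254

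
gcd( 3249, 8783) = 1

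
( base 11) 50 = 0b110111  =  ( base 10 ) 55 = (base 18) 31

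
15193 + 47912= 63105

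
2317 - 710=1607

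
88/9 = 9 + 7/9 = 9.78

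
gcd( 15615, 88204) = 1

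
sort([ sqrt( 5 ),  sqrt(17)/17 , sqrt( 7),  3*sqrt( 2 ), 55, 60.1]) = [ sqrt( 17)/17,sqrt(5),sqrt( 7 ), 3*sqrt( 2 ), 55, 60.1]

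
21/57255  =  7/19085  =  0.00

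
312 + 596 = 908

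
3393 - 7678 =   -  4285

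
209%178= 31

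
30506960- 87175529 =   -  56668569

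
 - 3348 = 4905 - 8253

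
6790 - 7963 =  - 1173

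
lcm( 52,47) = 2444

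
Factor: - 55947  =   - 3^1*17^1*1097^1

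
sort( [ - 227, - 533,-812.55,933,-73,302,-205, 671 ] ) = [ - 812.55, - 533 , - 227, - 205, -73,  302, 671,933]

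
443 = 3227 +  - 2784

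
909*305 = 277245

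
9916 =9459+457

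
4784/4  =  1196  =  1196.00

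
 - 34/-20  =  1 +7/10=1.70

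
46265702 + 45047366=91313068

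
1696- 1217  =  479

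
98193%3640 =3553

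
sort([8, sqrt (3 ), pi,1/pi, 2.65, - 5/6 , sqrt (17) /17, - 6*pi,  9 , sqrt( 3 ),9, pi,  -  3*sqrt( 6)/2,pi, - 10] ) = [-6*pi,-10,-3*sqrt( 6)/2,-5/6,sqrt( 17 ) /17, 1/pi, sqrt ( 3 ), sqrt( 3 ), 2.65, pi, pi,pi , 8 , 9,9]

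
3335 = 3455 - 120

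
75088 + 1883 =76971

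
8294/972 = 4147/486 = 8.53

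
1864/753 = 1864/753 = 2.48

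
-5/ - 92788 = 5/92788 = 0.00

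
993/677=993/677=   1.47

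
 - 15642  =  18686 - 34328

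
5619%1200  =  819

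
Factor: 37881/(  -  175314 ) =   -  207/958= - 2^( - 1)*3^2*23^1* 479^( - 1) 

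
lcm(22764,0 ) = 0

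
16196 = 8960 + 7236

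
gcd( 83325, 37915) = 5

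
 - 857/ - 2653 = 857/2653=0.32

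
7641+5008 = 12649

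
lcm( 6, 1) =6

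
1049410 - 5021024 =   -  3971614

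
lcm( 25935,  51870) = 51870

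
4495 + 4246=8741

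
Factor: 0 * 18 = 0=0^1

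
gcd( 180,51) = 3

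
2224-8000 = -5776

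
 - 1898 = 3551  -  5449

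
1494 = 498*3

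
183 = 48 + 135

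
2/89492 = 1/44746=0.00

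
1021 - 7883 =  - 6862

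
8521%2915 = 2691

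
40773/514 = 79+167/514 = 79.32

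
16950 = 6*2825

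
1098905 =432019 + 666886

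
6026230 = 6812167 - 785937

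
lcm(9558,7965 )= 47790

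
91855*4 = 367420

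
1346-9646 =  -8300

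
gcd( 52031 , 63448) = 7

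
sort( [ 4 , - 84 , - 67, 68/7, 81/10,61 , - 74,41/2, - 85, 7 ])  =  [ - 85, - 84, - 74, -67, 4, 7, 81/10, 68/7,41/2, 61] 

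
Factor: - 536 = -2^3*67^1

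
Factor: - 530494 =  - 2^1*265247^1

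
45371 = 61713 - 16342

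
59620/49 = 1216 + 36/49 = 1216.73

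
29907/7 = 29907/7=4272.43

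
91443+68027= 159470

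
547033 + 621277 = 1168310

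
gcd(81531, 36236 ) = 9059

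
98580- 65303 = 33277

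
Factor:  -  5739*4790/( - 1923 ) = 9163270/641 = 2^1 *5^1*479^1 * 641^( - 1 )* 1913^1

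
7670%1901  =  66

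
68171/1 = 68171 = 68171.00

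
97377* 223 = 21715071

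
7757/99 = 78 + 35/99 = 78.35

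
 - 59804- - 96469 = 36665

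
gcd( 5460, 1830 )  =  30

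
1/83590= 1/83590 = 0.00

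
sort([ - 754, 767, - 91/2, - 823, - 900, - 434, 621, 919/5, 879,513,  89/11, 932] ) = [ - 900,- 823, - 754,-434,-91/2, 89/11, 919/5, 513,621, 767, 879 , 932]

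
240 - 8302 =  - 8062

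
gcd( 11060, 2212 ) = 2212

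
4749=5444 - 695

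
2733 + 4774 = 7507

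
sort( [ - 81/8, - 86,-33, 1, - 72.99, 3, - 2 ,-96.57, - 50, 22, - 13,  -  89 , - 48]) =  [ - 96.57, - 89, - 86, - 72.99, -50,  -  48, - 33 , - 13, -81/8, -2, 1, 3,22]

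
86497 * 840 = 72657480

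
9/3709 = 9/3709 = 0.00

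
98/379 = 98/379 = 0.26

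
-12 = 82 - 94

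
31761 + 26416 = 58177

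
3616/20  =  180+4/5=180.80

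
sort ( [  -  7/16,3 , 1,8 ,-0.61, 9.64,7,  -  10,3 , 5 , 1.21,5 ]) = [ - 10, - 0.61, - 7/16, 1,1.21,3 , 3 , 5, 5,7, 8,  9.64]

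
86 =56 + 30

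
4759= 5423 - 664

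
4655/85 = 931/17 = 54.76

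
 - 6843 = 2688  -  9531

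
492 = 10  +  482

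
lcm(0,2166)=0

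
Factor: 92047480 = 2^3*5^1*7^3*6709^1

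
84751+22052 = 106803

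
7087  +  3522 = 10609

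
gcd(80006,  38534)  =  2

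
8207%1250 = 707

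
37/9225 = 37/9225 = 0.00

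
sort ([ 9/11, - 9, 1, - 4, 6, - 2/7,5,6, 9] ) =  [  -  9, - 4,-2/7, 9/11,  1, 5,6  ,  6,9] 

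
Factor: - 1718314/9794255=-2^1*5^( - 1) * 13^1*281^(-1 )*6971^( - 1) * 66089^1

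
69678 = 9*7742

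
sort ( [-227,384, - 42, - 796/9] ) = [  -  227, -796/9, -42 , 384] 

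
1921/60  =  1921/60 = 32.02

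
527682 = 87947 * 6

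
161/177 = 161/177 = 0.91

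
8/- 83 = -1+75/83  =  -  0.10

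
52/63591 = 52/63591 = 0.00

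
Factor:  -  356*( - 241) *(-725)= - 62202100 = -2^2*5^2*29^1* 89^1*241^1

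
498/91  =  5 + 43/91 = 5.47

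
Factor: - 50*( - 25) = 2^1 * 5^4 = 1250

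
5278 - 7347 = - 2069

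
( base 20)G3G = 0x194c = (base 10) 6476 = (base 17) 156g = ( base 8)14514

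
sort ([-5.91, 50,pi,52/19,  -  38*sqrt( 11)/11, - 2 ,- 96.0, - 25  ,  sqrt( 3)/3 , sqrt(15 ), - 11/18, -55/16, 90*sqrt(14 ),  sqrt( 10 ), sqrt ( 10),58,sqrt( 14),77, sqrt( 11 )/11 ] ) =[-96.0, - 25, - 38*sqrt( 11)/11, - 5.91,-55/16,- 2, - 11/18,sqrt ( 11) /11, sqrt(3)/3,52/19,pi,sqrt(10 ), sqrt(10),sqrt( 14 ),sqrt(15 ), 50 , 58,77,90*sqrt ( 14 )]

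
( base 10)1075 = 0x433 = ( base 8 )2063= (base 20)2df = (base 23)20H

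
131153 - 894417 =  - 763264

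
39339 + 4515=43854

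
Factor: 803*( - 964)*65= - 2^2*5^1*11^1 *13^1*73^1*241^1= - 50315980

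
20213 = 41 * 493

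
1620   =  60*27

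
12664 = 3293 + 9371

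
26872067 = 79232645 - 52360578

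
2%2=0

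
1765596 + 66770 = 1832366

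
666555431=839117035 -172561604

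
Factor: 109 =109^1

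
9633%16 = 1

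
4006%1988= 30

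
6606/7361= 6606/7361 = 0.90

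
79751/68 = 79751/68 = 1172.81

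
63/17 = 3 + 12/17 = 3.71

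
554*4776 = 2645904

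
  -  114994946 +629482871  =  514487925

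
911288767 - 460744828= 450543939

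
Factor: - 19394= - 2^1 * 9697^1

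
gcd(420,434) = 14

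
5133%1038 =981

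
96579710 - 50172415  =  46407295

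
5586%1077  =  201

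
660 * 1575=1039500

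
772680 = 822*940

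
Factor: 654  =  2^1*3^1*109^1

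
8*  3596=28768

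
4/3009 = 4/3009 = 0.00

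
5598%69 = 9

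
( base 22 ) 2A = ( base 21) 2C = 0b110110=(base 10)54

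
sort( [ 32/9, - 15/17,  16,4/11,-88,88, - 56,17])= [ - 88, - 56 , - 15/17,  4/11, 32/9,16,17,88]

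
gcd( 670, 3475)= 5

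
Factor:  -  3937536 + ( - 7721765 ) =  - 11659301^1 = - 11659301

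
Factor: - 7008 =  - 2^5*3^1*73^1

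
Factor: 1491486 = 2^1 *3^1*331^1*751^1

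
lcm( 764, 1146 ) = 2292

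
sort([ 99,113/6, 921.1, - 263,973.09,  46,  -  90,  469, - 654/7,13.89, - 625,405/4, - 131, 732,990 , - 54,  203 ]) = [ - 625, - 263, - 131, - 654/7,-90, - 54,  13.89,113/6, 46,99,405/4, 203,  469,732,  921.1,973.09,  990] 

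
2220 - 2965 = -745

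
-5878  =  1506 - 7384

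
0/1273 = 0  =  0.00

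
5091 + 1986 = 7077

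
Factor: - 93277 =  - 37^1*2521^1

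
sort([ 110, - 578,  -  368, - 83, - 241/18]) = [- 578,-368, - 83,-241/18,110 ] 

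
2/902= 1/451  =  0.00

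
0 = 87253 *0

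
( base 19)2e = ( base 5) 202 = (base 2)110100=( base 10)52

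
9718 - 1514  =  8204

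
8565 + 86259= 94824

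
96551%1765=1241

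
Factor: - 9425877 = - 3^1*3141959^1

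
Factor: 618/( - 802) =-3^1*103^1*401^( - 1)  =  - 309/401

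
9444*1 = 9444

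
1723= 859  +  864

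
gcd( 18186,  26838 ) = 42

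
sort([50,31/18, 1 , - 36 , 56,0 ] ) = [ - 36,  0 , 1,31/18,  50,56] 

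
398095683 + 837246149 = 1235341832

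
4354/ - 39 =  -112 + 14/39 = -111.64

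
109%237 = 109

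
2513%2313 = 200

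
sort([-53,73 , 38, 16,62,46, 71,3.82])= [  -  53,  3.82, 16,38,  46,62,71,73]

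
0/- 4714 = 0/1 = - 0.00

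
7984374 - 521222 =7463152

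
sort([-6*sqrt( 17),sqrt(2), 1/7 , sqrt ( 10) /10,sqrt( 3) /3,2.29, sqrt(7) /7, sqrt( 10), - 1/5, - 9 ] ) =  [ - 6*sqrt( 17) ,-9 , - 1/5,1/7 , sqrt( 10 )/10, sqrt( 7 ) /7 , sqrt(3 )/3,sqrt( 2 ) , 2.29, sqrt( 10)] 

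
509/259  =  509/259 = 1.97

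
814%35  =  9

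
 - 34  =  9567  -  9601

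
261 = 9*29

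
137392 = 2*68696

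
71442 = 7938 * 9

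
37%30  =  7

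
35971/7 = 5138 + 5/7 = 5138.71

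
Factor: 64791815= 5^1*11^1*1178033^1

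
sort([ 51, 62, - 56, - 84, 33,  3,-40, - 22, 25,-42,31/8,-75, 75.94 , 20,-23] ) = [ - 84,-75, - 56,-42, - 40, - 23,-22, 3, 31/8, 20, 25, 33,  51,  62, 75.94]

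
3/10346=3/10346 = 0.00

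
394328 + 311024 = 705352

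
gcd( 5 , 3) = 1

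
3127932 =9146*342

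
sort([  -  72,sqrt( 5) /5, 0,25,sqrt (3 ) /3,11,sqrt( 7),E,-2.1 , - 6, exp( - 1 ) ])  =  [ - 72 ,  -  6,-2.1, 0, exp( - 1),sqrt(5 ) /5,sqrt(3) /3, sqrt( 7 ), E,11,  25] 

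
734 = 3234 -2500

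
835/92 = 9 + 7/92 = 9.08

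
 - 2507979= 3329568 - 5837547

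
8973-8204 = 769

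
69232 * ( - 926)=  - 64108832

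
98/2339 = 98/2339 = 0.04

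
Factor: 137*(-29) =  - 29^1 * 137^1 = - 3973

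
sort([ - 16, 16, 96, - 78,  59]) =[ - 78,-16, 16,59, 96]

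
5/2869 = 5/2869 = 0.00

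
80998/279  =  80998/279 = 290.32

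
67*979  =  65593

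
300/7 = 300/7 = 42.86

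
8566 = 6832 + 1734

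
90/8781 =30/2927 = 0.01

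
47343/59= 802 + 25/59 = 802.42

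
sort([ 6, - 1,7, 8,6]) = [-1, 6 , 6, 7, 8]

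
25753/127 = 25753/127  =  202.78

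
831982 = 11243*74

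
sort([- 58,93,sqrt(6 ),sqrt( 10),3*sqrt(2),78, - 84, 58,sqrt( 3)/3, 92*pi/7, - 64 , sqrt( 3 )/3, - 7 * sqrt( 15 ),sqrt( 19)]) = [-84, - 64,  -  58,- 7*sqrt( 15), sqrt( 3)/3, sqrt(3 ) /3,sqrt( 6) , sqrt( 10 ),  3*sqrt(2 ),sqrt( 19 ), 92* pi/7,58, 78, 93]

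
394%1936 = 394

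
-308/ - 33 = 28/3 =9.33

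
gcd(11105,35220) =5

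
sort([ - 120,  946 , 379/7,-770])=[ - 770,  -  120,379/7,946]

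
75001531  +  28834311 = 103835842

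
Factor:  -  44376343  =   - 11^1*19^1 * 113^1*1879^1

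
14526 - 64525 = -49999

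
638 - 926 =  - 288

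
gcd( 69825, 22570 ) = 5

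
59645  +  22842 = 82487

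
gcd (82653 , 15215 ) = 1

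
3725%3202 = 523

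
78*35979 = 2806362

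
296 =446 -150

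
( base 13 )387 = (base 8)1152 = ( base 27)MO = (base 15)2B3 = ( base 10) 618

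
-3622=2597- 6219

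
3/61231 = 3/61231 = 0.00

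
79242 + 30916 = 110158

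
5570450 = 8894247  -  3323797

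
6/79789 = 6/79789 = 0.00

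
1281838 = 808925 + 472913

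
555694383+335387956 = 891082339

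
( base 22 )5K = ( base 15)8A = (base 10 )130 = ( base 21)64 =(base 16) 82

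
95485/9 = 10609 +4/9 = 10609.44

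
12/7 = 1  +  5/7 = 1.71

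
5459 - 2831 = 2628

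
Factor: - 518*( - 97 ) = 2^1*7^1  *  37^1*97^1 = 50246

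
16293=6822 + 9471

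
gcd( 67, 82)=1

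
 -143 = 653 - 796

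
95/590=19/118 = 0.16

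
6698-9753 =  -3055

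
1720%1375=345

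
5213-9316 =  - 4103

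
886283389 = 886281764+1625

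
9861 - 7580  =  2281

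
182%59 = 5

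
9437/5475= 1 + 3962/5475 = 1.72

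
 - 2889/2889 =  - 1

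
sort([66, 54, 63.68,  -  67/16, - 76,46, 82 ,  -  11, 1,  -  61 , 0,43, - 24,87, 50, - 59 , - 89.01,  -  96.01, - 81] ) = [ - 96.01, - 89.01, - 81, - 76, - 61, - 59, - 24, - 11, -67/16, 0 , 1,43,46, 50, 54, 63.68,66, 82, 87 ]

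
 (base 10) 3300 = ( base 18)A36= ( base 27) 4E6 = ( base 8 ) 6344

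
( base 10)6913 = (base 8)15401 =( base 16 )1B01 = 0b1101100000001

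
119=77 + 42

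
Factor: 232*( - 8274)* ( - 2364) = 4537858752=2^6*3^2*7^1*29^1*197^2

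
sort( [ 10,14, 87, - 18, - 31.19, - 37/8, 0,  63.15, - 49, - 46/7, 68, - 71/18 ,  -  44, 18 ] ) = [-49,-44,- 31.19,  -  18,  -  46/7, - 37/8, - 71/18,0, 10,14,18, 63.15,68, 87 ] 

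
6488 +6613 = 13101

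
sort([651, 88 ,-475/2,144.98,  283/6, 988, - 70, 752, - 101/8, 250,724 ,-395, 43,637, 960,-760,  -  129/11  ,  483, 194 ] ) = [ -760, - 395 , - 475/2,  -  70, -101/8, - 129/11, 43,283/6, 88, 144.98, 194,250 , 483,  637,651, 724,752, 960, 988] 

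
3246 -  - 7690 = 10936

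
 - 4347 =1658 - 6005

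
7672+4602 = 12274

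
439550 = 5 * 87910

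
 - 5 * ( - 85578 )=427890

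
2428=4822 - 2394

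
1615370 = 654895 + 960475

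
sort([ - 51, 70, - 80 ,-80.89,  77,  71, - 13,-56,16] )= [ - 80.89, - 80  , - 56,-51,- 13 , 16,70, 71, 77]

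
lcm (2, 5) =10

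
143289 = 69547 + 73742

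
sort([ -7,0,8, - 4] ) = [ - 7,-4,0,8] 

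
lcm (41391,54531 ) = 3435453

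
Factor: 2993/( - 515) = -5^( - 1)*41^1 *73^1*103^( - 1 )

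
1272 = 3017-1745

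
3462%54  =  6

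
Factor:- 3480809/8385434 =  - 2^( - 1)*59^ ( - 1) * 179^(  -  1) * 397^( - 1 ) * 3480809^1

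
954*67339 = 64241406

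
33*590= 19470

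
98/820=49/410 = 0.12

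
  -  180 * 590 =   -  106200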